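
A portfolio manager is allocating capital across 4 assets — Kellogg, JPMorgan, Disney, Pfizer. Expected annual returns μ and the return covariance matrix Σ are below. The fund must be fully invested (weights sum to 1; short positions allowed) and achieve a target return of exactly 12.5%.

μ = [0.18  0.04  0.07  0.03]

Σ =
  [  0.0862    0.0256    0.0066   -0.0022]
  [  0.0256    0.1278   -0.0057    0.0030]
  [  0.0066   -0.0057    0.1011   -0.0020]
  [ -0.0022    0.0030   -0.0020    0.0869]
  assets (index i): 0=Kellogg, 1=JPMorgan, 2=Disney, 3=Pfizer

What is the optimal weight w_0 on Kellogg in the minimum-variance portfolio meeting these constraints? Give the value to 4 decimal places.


0.5756

u=Σ⁻¹μ = [2.0823  -0.0889  0.5596  0.4139]
v=Σ⁻¹𝟙 = [9.3286  6.1198  9.8599  11.7593]
a=μᵀu=0.422845  b=𝟙ᵀu=2.966916  c=𝟙ᵀv=37.067603  D=ac−b²=6.871265
λ₁=(c·0.125−b)/D = (37.067603·0.125−2.966916)/6.871265 = 0.242537
λ₂=(a−b·0.125)/D = (0.422845−2.966916·0.125)/6.871265 = 0.007565
w* = 0.242537·u + 0.007565·v:
  w_0 = 0.242537·2.0823 + 0.007565·9.3286 = 0.5756  (Kellogg)
  w_1 = 0.242537·-0.0889 + 0.007565·6.1198 = 0.0247  (JPMorgan)
  w_2 = 0.242537·0.5596 + 0.007565·9.8599 = 0.2103  (Disney)
  w_3 = 0.242537·0.4139 + 0.007565·11.7593 = 0.1893  (Pfizer)
Σw_i=1.0000  μᵀw=0.1250
σ²=wᵀΣw=λ₁·μ_p+λ₂ = 0.242537·0.125 + 0.007565 = 0.037882 ≈ 0.0379


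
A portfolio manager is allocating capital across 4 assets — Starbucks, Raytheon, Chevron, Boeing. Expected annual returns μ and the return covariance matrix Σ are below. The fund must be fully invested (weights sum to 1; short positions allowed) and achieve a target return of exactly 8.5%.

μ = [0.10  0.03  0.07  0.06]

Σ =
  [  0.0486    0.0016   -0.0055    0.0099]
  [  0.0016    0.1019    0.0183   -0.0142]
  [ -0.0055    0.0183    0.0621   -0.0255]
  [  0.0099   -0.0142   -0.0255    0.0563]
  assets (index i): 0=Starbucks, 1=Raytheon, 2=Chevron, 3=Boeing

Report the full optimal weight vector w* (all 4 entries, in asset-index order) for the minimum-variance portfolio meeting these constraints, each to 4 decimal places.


x=Σ⁻¹μ = [1.9379  0.1457  1.9271  1.6345]
y=Σ⁻¹𝟙 = [17.4094  8.7470  27.0385  29.1534]
a=μᵀx=0.431134  b=𝟙ᵀx=5.645255  c=𝟙ᵀy=82.348370  D=ac−b²=3.634295
λ₁=(c·0.085−b)/D = (82.348370·0.085−5.645255)/3.634295 = 0.372660
λ₂=(a−b·0.085)/D = (0.431134−5.645255·0.085)/3.634295 = -0.013404
w* = 0.372660·x + -0.013404·y:
  w_0 = 0.372660·1.9379 + -0.013404·17.4094 = 0.4888  (Starbucks)
  w_1 = 0.372660·0.1457 + -0.013404·8.7470 = -0.0630  (Raytheon)
  w_2 = 0.372660·1.9271 + -0.013404·27.0385 = 0.3557  (Chevron)
  w_3 = 0.372660·1.6345 + -0.013404·29.1534 = 0.2184  (Boeing)
Σw_i=1.0000  μᵀw=0.0850
σ²=wᵀΣw=λ₁·μ_p+λ₂ = 0.372660·0.085 + -0.013404 = 0.018273 ≈ 0.0183

0.4888  -0.0630  0.3557  0.2184


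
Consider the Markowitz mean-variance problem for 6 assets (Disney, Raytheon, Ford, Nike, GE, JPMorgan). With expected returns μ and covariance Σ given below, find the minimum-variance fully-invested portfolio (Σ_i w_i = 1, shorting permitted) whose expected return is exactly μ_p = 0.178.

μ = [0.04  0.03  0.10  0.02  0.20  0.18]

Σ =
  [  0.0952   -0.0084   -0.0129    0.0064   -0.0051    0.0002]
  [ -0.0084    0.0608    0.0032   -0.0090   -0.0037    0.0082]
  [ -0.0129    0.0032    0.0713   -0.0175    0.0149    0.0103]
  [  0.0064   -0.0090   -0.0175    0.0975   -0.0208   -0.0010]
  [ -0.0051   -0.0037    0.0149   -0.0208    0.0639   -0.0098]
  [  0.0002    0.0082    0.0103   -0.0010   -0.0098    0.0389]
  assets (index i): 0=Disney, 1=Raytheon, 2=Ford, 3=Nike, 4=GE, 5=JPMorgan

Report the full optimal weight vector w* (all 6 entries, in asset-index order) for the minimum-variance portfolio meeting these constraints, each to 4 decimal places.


0.0257  -0.0244  -0.0271  0.0773  0.4071  0.5413

p=Σ⁻¹μ = [0.5931  0.2520  0.0387  1.2046  4.4511  5.7132]
q=Σ⁻¹𝟙 = [13.7158  18.6093  11.3144  18.7433  25.2028  25.5489]
a=μᵀp=1.977830  b=𝟙ᵀp=12.252588  c=𝟙ᵀq=113.134516  D=ac−b²=73.634981
λ₁=(c·0.178−b)/D = (113.134516·0.178−12.252588)/73.634981 = 0.107087
λ₂=(a−b·0.178)/D = (1.977830−12.252588·0.178)/73.634981 = -0.002759
w* = 0.107087·p + -0.002759·q:
  w_0 = 0.107087·0.5931 + -0.002759·13.7158 = 0.0257  (Disney)
  w_1 = 0.107087·0.2520 + -0.002759·18.6093 = -0.0244  (Raytheon)
  w_2 = 0.107087·0.0387 + -0.002759·11.3144 = -0.0271  (Ford)
  w_3 = 0.107087·1.2046 + -0.002759·18.7433 = 0.0773  (Nike)
  w_4 = 0.107087·4.4511 + -0.002759·25.2028 = 0.4071  (GE)
  w_5 = 0.107087·5.7132 + -0.002759·25.5489 = 0.5413  (JPMorgan)
Σw_i=1.0000  μᵀw=0.1780
σ²=wᵀΣw=λ₁·μ_p+λ₂ = 0.107087·0.178 + -0.002759 = 0.016303 ≈ 0.0163


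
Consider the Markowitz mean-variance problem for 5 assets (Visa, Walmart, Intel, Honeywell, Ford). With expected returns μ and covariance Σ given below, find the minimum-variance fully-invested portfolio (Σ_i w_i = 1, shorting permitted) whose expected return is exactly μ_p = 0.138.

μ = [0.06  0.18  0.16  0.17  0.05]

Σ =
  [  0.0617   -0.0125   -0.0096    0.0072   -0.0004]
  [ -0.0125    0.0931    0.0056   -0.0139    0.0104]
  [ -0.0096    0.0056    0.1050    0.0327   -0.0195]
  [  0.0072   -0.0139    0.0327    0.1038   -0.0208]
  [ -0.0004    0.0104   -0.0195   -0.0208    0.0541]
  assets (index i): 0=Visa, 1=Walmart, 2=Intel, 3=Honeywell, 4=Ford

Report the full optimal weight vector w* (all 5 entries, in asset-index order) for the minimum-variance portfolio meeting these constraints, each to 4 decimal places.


0.1386  0.3055  0.1616  0.2427  0.1516

g=Σ⁻¹μ = [1.4119  2.1187  1.3060  1.7467  1.6697]
h=Σ⁻¹𝟙 = [19.2428  11.4821  11.8474  11.1060  24.9596]
a=μᵀg=1.055458  b=𝟙ᵀg=8.252928  c=𝟙ᵀh=78.637869  D=ac−b²=14.888158
λ₁=(c·0.138−b)/D = (78.637869·0.138−8.252928)/14.888158 = 0.174575
λ₂=(a−b·0.138)/D = (1.055458−8.252928·0.138)/14.888158 = -0.005605
w* = 0.174575·g + -0.005605·h:
  w_0 = 0.174575·1.4119 + -0.005605·19.2428 = 0.1386  (Visa)
  w_1 = 0.174575·2.1187 + -0.005605·11.4821 = 0.3055  (Walmart)
  w_2 = 0.174575·1.3060 + -0.005605·11.8474 = 0.1616  (Intel)
  w_3 = 0.174575·1.7467 + -0.005605·11.1060 = 0.2427  (Honeywell)
  w_4 = 0.174575·1.6697 + -0.005605·24.9596 = 0.1516  (Ford)
Σw_i=1.0000  μᵀw=0.1380
σ²=wᵀΣw=λ₁·μ_p+λ₂ = 0.174575·0.138 + -0.005605 = 0.018486 ≈ 0.0185


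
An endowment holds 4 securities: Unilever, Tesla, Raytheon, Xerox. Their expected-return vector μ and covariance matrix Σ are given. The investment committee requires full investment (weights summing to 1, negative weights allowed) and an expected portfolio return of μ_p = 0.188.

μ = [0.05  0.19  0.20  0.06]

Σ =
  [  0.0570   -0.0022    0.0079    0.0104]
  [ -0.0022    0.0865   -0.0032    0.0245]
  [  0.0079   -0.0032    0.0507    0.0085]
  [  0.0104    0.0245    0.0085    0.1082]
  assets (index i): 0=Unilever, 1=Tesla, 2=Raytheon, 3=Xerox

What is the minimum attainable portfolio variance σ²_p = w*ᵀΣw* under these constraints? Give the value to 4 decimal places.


u=Σ⁻¹μ = [0.4732  2.4647  4.0887  -0.3702]
v=Σ⁻¹𝟙 = [14.8637  11.4994  17.4906  3.8356]
a=μᵀu=1.287471  b=𝟙ᵀu=6.656322  c=𝟙ᵀv=47.689304  D=ac−b²=17.091987
λ₁=(c·0.188−b)/D = (47.689304·0.188−6.656322)/17.091987 = 0.135108
λ₂=(a−b·0.188)/D = (1.287471−6.656322·0.188)/17.091987 = 0.002111
w* = 0.135108·u + 0.002111·v:
  w_0 = 0.135108·0.4732 + 0.002111·14.8637 = 0.0953  (Unilever)
  w_1 = 0.135108·2.4647 + 0.002111·11.4994 = 0.3573  (Tesla)
  w_2 = 0.135108·4.0887 + 0.002111·17.4906 = 0.5893  (Raytheon)
  w_3 = 0.135108·-0.3702 + 0.002111·3.8356 = -0.0419  (Xerox)
Σw_i=1.0000  μᵀw=0.1880
σ²=wᵀΣw=λ₁·μ_p+λ₂ = 0.135108·0.188 + 0.002111 = 0.027511 ≈ 0.0275

0.0275


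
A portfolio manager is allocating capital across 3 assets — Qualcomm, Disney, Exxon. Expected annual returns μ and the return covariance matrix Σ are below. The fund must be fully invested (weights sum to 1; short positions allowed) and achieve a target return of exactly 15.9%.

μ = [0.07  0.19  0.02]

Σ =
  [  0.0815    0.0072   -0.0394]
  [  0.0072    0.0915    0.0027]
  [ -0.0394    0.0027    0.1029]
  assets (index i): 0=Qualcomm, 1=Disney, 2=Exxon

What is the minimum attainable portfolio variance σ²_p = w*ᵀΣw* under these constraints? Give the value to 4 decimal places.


x=Σ⁻¹μ = [0.9227  1.9893  0.4955]
y=Σ⁻¹𝟙 = [19.7222  8.8743  17.0369]
a=μᵀx=0.452459  b=𝟙ᵀx=3.407411  c=𝟙ᵀy=45.633360  D=ac−b²=9.036793
λ₁=(c·0.159−b)/D = (45.633360·0.159−3.407411)/9.036793 = 0.425847
λ₂=(a−b·0.159)/D = (0.452459−3.407411·0.159)/9.036793 = -0.009884
w* = 0.425847·x + -0.009884·y:
  w_0 = 0.425847·0.9227 + -0.009884·19.7222 = 0.1980  (Qualcomm)
  w_1 = 0.425847·1.9893 + -0.009884·8.8743 = 0.7594  (Disney)
  w_2 = 0.425847·0.4955 + -0.009884·17.0369 = 0.0426  (Exxon)
Σw_i=1.0000  μᵀw=0.1590
σ²=wᵀΣw=λ₁·μ_p+λ₂ = 0.425847·0.159 + -0.009884 = 0.057826 ≈ 0.0578

0.0578


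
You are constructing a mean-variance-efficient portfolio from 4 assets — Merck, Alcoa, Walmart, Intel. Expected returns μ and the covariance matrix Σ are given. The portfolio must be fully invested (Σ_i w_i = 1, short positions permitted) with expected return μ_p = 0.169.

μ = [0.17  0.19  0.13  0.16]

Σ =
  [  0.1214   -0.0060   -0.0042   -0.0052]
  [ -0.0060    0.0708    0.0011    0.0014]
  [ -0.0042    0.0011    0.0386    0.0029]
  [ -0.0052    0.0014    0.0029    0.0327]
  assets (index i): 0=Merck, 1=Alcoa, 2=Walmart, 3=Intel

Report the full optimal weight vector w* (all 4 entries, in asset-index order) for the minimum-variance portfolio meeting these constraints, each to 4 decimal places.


x=Σ⁻¹μ = [1.8473  2.6967  3.1319  4.7935]
y=Σ⁻¹𝟙 = [11.0473  14.0955  24.4860  29.5628]
a=μᵀx=2.000524  b=𝟙ᵀx=12.469414  c=𝟙ᵀy=79.191608  D=ac−b²=2.938426
λ₁=(c·0.169−b)/D = (79.191608·0.169−12.469414)/2.938426 = 0.311040
λ₂=(a−b·0.169)/D = (2.000524−12.469414·0.169)/2.938426 = -0.036348
w* = 0.311040·x + -0.036348·y:
  w_0 = 0.311040·1.8473 + -0.036348·11.0473 = 0.1730  (Merck)
  w_1 = 0.311040·2.6967 + -0.036348·14.0955 = 0.3264  (Alcoa)
  w_2 = 0.311040·3.1319 + -0.036348·24.4860 = 0.0841  (Walmart)
  w_3 = 0.311040·4.7935 + -0.036348·29.5628 = 0.4164  (Intel)
Σw_i=1.0000  μᵀw=0.1690
σ²=wᵀΣw=λ₁·μ_p+λ₂ = 0.311040·0.169 + -0.036348 = 0.016217 ≈ 0.0162

0.1730  0.3264  0.0841  0.4164


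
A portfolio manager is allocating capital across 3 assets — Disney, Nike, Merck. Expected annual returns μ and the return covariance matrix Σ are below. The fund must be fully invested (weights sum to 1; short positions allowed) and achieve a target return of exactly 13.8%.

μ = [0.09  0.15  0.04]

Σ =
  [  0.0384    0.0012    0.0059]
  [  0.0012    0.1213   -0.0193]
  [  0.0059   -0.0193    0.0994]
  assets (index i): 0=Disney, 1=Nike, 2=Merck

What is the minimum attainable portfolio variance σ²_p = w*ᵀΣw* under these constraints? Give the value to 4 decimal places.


g=Σ⁻¹μ = [2.2229  1.2977  0.5224]
h=Σ⁻¹𝟙 = [24.1248  9.6772  10.5074]
a=μᵀg=0.415622  b=𝟙ᵀg=4.043108  c=𝟙ᵀh=44.309401  D=ac−b²=2.069227
λ₁=(c·0.138−b)/D = (44.309401·0.138−4.043108)/2.069227 = 1.001142
λ₂=(a−b·0.138)/D = (0.415622−4.043108·0.138)/2.069227 = -0.068783
w* = 1.001142·g + -0.068783·h:
  w_0 = 1.001142·2.2229 + -0.068783·24.1248 = 0.5661  (Disney)
  w_1 = 1.001142·1.2977 + -0.068783·9.6772 = 0.6336  (Nike)
  w_2 = 1.001142·0.5224 + -0.068783·10.5074 = -0.1997  (Merck)
Σw_i=1.0000  μᵀw=0.1380
σ²=wᵀΣw=λ₁·μ_p+λ₂ = 1.001142·0.138 + -0.068783 = 0.069375 ≈ 0.0694

0.0694


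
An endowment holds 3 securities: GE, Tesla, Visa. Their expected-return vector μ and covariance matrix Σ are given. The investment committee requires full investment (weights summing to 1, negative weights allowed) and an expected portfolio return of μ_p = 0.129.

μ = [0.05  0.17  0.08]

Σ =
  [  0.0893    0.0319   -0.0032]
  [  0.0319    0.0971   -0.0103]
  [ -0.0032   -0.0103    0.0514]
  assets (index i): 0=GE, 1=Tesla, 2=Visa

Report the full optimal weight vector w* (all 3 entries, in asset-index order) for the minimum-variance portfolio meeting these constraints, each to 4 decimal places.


-0.0357  0.5325  0.5031

u=Σ⁻¹μ = [-0.0788  1.9834  1.9490]
v=Σ⁻¹𝟙 = [8.4679  9.8457  21.9554]
a=μᵀu=0.489155  b=𝟙ᵀu=3.853591  c=𝟙ᵀv=40.268947  D=ac−b²=4.847586
λ₁=(c·0.129−b)/D = (40.268947·0.129−3.853591)/4.847586 = 0.276654
λ₂=(a−b·0.129)/D = (0.489155−3.853591·0.129)/4.847586 = -0.001642
w* = 0.276654·u + -0.001642·v:
  w_0 = 0.276654·-0.0788 + -0.001642·8.4679 = -0.0357  (GE)
  w_1 = 0.276654·1.9834 + -0.001642·9.8457 = 0.5325  (Tesla)
  w_2 = 0.276654·1.9490 + -0.001642·21.9554 = 0.5031  (Visa)
Σw_i=1.0000  μᵀw=0.1290
σ²=wᵀΣw=λ₁·μ_p+λ₂ = 0.276654·0.129 + -0.001642 = 0.034047 ≈ 0.0340


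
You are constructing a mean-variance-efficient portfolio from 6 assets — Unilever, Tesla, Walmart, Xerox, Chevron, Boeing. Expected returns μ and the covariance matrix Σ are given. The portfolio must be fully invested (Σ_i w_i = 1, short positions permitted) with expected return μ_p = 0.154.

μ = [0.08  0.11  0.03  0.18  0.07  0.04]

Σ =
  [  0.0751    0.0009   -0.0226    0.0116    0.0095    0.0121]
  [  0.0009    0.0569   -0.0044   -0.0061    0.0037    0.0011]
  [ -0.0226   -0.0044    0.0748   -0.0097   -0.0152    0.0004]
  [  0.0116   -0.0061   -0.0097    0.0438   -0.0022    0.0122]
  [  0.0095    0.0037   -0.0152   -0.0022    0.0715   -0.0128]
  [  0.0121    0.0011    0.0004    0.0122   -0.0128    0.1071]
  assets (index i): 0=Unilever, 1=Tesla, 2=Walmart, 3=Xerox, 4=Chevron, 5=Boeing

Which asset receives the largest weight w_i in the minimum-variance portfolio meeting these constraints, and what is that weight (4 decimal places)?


x=Σ⁻¹μ = [0.6528  2.4773  1.6085  4.7342  1.2295  -0.1241]
y=Σ⁻¹𝟙 = [13.2321  20.9214  25.8633  27.0449  18.6717  6.6814]
a=μᵀx=1.306240  b=𝟙ᵀx=10.578182  c=𝟙ᵀy=112.414887  D=ac−b²=34.942862
λ₁=(c·0.154−b)/D = (112.414887·0.154−10.578182)/34.942862 = 0.192706
λ₂=(a−b·0.154)/D = (1.306240−10.578182·0.154)/34.942862 = -0.009238
w* = 0.192706·x + -0.009238·y:
  w_0 = 0.192706·0.6528 + -0.009238·13.2321 = 0.0036  (Unilever)
  w_1 = 0.192706·2.4773 + -0.009238·20.9214 = 0.2841  (Tesla)
  w_2 = 0.192706·1.6085 + -0.009238·25.8633 = 0.0710  (Walmart)
  w_3 = 0.192706·4.7342 + -0.009238·27.0449 = 0.6625  (Xerox)
  w_4 = 0.192706·1.2295 + -0.009238·18.6717 = 0.0644  (Chevron)
  w_5 = 0.192706·-0.1241 + -0.009238·6.6814 = -0.0856  (Boeing)
Σw_i=1.0000  μᵀw=0.1540
σ²=wᵀΣw=λ₁·μ_p+λ₂ = 0.192706·0.154 + -0.009238 = 0.020439 ≈ 0.0204

Xerox (0.6625)


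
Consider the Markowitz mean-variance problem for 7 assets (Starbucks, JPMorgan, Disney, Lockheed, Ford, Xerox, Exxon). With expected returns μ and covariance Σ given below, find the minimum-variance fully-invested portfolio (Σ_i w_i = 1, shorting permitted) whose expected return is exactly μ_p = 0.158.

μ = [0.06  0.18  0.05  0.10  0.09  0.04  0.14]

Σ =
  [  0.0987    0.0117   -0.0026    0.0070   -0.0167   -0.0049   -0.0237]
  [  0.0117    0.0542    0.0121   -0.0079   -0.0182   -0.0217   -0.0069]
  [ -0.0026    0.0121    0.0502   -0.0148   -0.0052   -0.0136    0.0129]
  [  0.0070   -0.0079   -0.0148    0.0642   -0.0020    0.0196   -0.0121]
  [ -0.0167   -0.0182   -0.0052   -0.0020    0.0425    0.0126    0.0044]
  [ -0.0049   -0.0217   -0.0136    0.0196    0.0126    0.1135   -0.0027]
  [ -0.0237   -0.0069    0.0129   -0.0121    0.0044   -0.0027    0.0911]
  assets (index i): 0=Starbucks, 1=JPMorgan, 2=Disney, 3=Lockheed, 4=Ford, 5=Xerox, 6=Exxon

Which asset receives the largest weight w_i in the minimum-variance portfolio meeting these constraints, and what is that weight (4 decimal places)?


p=Σ⁻¹μ = [1.1695  5.4260  0.5754  2.6317  4.6808  0.5901  2.3115]
q=Σ⁻¹𝟙 = [16.7666  34.1659  22.9506  24.5800  44.0619  10.0638  16.1116]
a=μᵀp=2.107290  b=𝟙ᵀp=17.385132  c=𝟙ᵀq=168.700329  D=ac−b²=53.257740
λ₁=(c·0.158−b)/D = (168.700329·0.158−17.385132)/53.257740 = 0.174050
λ₂=(a−b·0.158)/D = (2.107290−17.385132·0.158)/53.257740 = -0.012009
w* = 0.174050·p + -0.012009·q:
  w_0 = 0.174050·1.1695 + -0.012009·16.7666 = 0.0022  (Starbucks)
  w_1 = 0.174050·5.4260 + -0.012009·34.1659 = 0.5341  (JPMorgan)
  w_2 = 0.174050·0.5754 + -0.012009·22.9506 = -0.1755  (Disney)
  w_3 = 0.174050·2.6317 + -0.012009·24.5800 = 0.1629  (Lockheed)
  w_4 = 0.174050·4.6808 + -0.012009·44.0619 = 0.2856  (Ford)
  w_5 = 0.174050·0.5901 + -0.012009·10.0638 = -0.0181  (Xerox)
  w_6 = 0.174050·2.3115 + -0.012009·16.1116 = 0.2088  (Exxon)
Σw_i=1.0000  μᵀw=0.1580
σ²=wᵀΣw=λ₁·μ_p+λ₂ = 0.174050·0.158 + -0.012009 = 0.015491 ≈ 0.0155

JPMorgan (0.5341)


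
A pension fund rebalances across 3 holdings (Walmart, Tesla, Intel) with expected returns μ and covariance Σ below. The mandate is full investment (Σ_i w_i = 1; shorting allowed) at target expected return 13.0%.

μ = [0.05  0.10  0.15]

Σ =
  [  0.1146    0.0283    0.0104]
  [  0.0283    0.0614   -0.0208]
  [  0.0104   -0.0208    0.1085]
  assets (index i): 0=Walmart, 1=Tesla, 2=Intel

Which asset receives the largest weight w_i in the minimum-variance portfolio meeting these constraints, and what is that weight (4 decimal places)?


Tesla (0.6184)

u=Σ⁻¹μ = [-0.3310  2.4173  1.8776]
v=Σ⁻¹𝟙 = [2.8206  19.2686  12.6401]
a=μᵀu=0.506824  b=𝟙ᵀu=3.963906  c=𝟙ᵀv=34.729307  D=ac−b²=1.889106
λ₁=(c·0.130−b)/D = (34.729307·0.130−3.963906)/1.889106 = 0.291622
λ₂=(a−b·0.130)/D = (0.506824−3.963906·0.130)/1.889106 = -0.004491
w* = 0.291622·u + -0.004491·v:
  w_0 = 0.291622·-0.3310 + -0.004491·2.8206 = -0.1092  (Walmart)
  w_1 = 0.291622·2.4173 + -0.004491·19.2686 = 0.6184  (Tesla)
  w_2 = 0.291622·1.8776 + -0.004491·12.6401 = 0.4908  (Intel)
Σw_i=1.0000  μᵀw=0.1300
σ²=wᵀΣw=λ₁·μ_p+λ₂ = 0.291622·0.130 + -0.004491 = 0.033420 ≈ 0.0334


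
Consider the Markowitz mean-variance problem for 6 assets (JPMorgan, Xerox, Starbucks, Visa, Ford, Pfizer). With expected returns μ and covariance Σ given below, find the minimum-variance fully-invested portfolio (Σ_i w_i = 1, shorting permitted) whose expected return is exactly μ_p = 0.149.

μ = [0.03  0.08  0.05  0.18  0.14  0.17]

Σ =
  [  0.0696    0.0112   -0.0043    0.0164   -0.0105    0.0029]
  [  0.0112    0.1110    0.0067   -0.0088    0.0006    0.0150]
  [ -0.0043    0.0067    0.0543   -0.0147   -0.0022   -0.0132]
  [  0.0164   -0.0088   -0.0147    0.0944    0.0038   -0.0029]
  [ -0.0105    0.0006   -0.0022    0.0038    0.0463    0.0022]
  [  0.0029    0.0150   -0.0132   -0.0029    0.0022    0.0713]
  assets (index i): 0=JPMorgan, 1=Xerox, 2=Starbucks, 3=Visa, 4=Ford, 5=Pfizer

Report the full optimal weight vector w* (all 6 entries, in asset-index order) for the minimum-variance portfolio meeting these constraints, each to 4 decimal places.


-0.0547  0.0248  0.1705  0.2635  0.2868  0.3092

x=Σ⁻¹μ = [0.3197  0.3423  2.2797  2.2054  2.8898  2.7219]
y=Σ⁻¹𝟙 = [15.5082  4.2630  27.6168  12.1415  24.5515  17.3467]
a=μᵀx=1.415224  b=𝟙ᵀx=10.758745  c=𝟙ᵀy=101.427717  D=ac−b²=27.792363
λ₁=(c·0.149−b)/D = (101.427717·0.149−10.758745)/27.792363 = 0.156661
λ₂=(a−b·0.149)/D = (1.415224−10.758745·0.149)/27.792363 = -0.006758
w* = 0.156661·x + -0.006758·y:
  w_0 = 0.156661·0.3197 + -0.006758·15.5082 = -0.0547  (JPMorgan)
  w_1 = 0.156661·0.3423 + -0.006758·4.2630 = 0.0248  (Xerox)
  w_2 = 0.156661·2.2797 + -0.006758·27.6168 = 0.1705  (Starbucks)
  w_3 = 0.156661·2.2054 + -0.006758·12.1415 = 0.2635  (Visa)
  w_4 = 0.156661·2.8898 + -0.006758·24.5515 = 0.2868  (Ford)
  w_5 = 0.156661·2.7219 + -0.006758·17.3467 = 0.3092  (Pfizer)
Σw_i=1.0000  μᵀw=0.1490
σ²=wᵀΣw=λ₁·μ_p+λ₂ = 0.156661·0.149 + -0.006758 = 0.016584 ≈ 0.0166


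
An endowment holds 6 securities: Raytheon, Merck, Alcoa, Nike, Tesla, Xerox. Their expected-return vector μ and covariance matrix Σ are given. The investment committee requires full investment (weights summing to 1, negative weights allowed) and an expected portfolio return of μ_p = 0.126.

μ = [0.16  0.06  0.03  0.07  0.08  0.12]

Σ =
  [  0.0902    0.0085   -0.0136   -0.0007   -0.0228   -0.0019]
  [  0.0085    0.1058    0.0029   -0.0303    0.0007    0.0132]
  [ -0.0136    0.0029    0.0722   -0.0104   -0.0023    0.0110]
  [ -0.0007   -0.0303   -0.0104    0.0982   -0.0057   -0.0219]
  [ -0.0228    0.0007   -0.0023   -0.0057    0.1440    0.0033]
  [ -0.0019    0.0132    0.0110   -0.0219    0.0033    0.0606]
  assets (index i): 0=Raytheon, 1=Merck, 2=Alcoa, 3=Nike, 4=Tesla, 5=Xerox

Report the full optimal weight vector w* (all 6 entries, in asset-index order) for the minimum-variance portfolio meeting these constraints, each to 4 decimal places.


g=Σ⁻¹μ = [2.1187  0.5218  0.6908  1.5302  0.9071  2.3111]
h=Σ⁻¹𝟙 = [15.6382  11.1682  16.7908  20.1716  10.0145  18.2558]
a=μᵀg=0.848043  b=𝟙ᵀg=8.079793  c=𝟙ᵀh=92.039079  D=ac−b²=12.770033
λ₁=(c·0.126−b)/D = (92.039079·0.126−8.079793)/12.770033 = 0.275421
λ₂=(a−b·0.126)/D = (0.848043−8.079793·0.126)/12.770033 = -0.013313
w* = 0.275421·g + -0.013313·h:
  w_0 = 0.275421·2.1187 + -0.013313·15.6382 = 0.3753  (Raytheon)
  w_1 = 0.275421·0.5218 + -0.013313·11.1682 = -0.0050  (Merck)
  w_2 = 0.275421·0.6908 + -0.013313·16.7908 = -0.0333  (Alcoa)
  w_3 = 0.275421·1.5302 + -0.013313·20.1716 = 0.1529  (Nike)
  w_4 = 0.275421·0.9071 + -0.013313·10.0145 = 0.1165  (Tesla)
  w_5 = 0.275421·2.3111 + -0.013313·18.2558 = 0.3935  (Xerox)
Σw_i=1.0000  μᵀw=0.1260
σ²=wᵀΣw=λ₁·μ_p+λ₂ = 0.275421·0.126 + -0.013313 = 0.021390 ≈ 0.0214

0.3753  -0.0050  -0.0333  0.1529  0.1165  0.3935


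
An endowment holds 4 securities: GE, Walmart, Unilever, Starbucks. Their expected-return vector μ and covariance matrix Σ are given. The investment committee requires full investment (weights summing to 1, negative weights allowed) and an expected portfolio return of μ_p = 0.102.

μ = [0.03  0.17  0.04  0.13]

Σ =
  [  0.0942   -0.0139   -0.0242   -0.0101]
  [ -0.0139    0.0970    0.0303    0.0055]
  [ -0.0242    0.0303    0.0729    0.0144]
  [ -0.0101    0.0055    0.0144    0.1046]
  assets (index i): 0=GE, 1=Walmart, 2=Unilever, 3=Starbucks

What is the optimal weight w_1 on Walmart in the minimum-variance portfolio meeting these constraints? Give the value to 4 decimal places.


0.3197

u=Σ⁻¹μ = [0.6617  1.8544  -0.2480  1.2434]
v=Σ⁻¹𝟙 = [16.3440  7.7175  14.2015  8.7775]
a=μᵀu=0.486810  b=𝟙ᵀu=3.511433  c=𝟙ᵀv=47.040467  D=ac−b²=10.569595
λ₁=(c·0.102−b)/D = (47.040467·0.102−3.511433)/10.569595 = 0.121735
λ₂=(a−b·0.102)/D = (0.486810−3.511433·0.102)/10.569595 = 0.012171
w* = 0.121735·u + 0.012171·v:
  w_0 = 0.121735·0.6617 + 0.012171·16.3440 = 0.2795  (GE)
  w_1 = 0.121735·1.8544 + 0.012171·7.7175 = 0.3197  (Walmart)
  w_2 = 0.121735·-0.2480 + 0.012171·14.2015 = 0.1427  (Unilever)
  w_3 = 0.121735·1.2434 + 0.012171·8.7775 = 0.2582  (Starbucks)
Σw_i=1.0000  μᵀw=0.1020
σ²=wᵀΣw=λ₁·μ_p+λ₂ = 0.121735·0.102 + 0.012171 = 0.024588 ≈ 0.0246


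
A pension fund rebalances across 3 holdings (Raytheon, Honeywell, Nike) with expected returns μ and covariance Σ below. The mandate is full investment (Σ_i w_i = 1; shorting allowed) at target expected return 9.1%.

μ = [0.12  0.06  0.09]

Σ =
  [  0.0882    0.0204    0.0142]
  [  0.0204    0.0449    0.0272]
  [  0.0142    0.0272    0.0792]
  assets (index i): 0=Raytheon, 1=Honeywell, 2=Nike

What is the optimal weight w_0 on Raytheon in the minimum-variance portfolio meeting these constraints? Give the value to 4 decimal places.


0.3730

x=Σ⁻¹μ = [1.1558  0.3136  0.8215]
y=Σ⁻¹𝟙 = [6.7710  15.5084  6.0861]
a=μᵀx=0.231437  b=𝟙ᵀx=2.290782  c=𝟙ᵀy=28.365591  D=ac−b²=1.317157
λ₁=(c·0.091−b)/D = (28.365591·0.091−2.290782)/1.317157 = 0.220541
λ₂=(a−b·0.091)/D = (0.231437−2.290782·0.091)/1.317157 = 0.017443
w* = 0.220541·x + 0.017443·y:
  w_0 = 0.220541·1.1558 + 0.017443·6.7710 = 0.3730  (Raytheon)
  w_1 = 0.220541·0.3136 + 0.017443·15.5084 = 0.3397  (Honeywell)
  w_2 = 0.220541·0.8215 + 0.017443·6.0861 = 0.2873  (Nike)
Σw_i=1.0000  μᵀw=0.0910
σ²=wᵀΣw=λ₁·μ_p+λ₂ = 0.220541·0.091 + 0.017443 = 0.037513 ≈ 0.0375


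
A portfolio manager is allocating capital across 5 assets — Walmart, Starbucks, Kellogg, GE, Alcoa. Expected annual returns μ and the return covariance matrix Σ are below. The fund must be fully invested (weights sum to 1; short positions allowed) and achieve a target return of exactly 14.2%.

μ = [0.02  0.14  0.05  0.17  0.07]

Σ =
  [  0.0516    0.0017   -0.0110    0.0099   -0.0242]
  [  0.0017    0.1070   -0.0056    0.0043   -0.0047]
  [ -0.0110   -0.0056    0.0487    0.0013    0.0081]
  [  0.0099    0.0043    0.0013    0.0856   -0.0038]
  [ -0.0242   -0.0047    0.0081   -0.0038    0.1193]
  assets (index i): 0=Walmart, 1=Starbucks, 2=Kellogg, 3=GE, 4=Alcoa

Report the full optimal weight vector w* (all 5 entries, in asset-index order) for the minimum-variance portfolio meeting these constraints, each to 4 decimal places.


-0.0607  0.3118  0.1344  0.4982  0.1162

p=Σ⁻¹μ = [0.5734  1.3160  1.1350  1.8691  0.7374]
q=Σ⁻¹𝟙 = [29.2333  10.4991  25.9329  7.9669  13.2188]
a=μᵀp=0.621813  b=𝟙ᵀp=5.630863  c=𝟙ᵀq=86.850930  D=ac−b²=22.298385
λ₁=(c·0.142−b)/D = (86.850930·0.142−5.630863)/22.298385 = 0.300558
λ₂=(a−b·0.142)/D = (0.621813−5.630863·0.142)/22.298385 = -0.007972
w* = 0.300558·p + -0.007972·q:
  w_0 = 0.300558·0.5734 + -0.007972·29.2333 = -0.0607  (Walmart)
  w_1 = 0.300558·1.3160 + -0.007972·10.4991 = 0.3118  (Starbucks)
  w_2 = 0.300558·1.1350 + -0.007972·25.9329 = 0.1344  (Kellogg)
  w_3 = 0.300558·1.8691 + -0.007972·7.9669 = 0.4982  (GE)
  w_4 = 0.300558·0.7374 + -0.007972·13.2188 = 0.1162  (Alcoa)
Σw_i=1.0000  μᵀw=0.1420
σ²=wᵀΣw=λ₁·μ_p+λ₂ = 0.300558·0.142 + -0.007972 = 0.034707 ≈ 0.0347


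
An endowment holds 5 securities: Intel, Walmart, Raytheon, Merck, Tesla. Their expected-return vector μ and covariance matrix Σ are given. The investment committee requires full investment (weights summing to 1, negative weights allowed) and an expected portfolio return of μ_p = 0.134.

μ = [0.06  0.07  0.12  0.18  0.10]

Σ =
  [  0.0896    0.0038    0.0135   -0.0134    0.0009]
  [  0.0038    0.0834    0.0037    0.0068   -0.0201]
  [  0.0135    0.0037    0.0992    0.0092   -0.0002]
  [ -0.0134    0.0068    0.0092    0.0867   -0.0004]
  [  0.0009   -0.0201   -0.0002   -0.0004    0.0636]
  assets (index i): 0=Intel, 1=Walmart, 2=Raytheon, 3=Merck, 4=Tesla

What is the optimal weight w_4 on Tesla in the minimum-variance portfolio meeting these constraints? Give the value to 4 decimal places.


p=Σ⁻¹μ = [0.7762  1.0603  0.8802  2.0283  1.9120]
q=Σ⁻¹𝟙 = [10.9584  15.1827  7.0082  11.3876  20.4602]
a=μᵀp=0.782722  b=𝟙ᵀp=6.657074  c=𝟙ᵀq=64.997182  D=ac−b²=6.558100
λ₁=(c·0.134−b)/D = (64.997182·0.134−6.657074)/6.558100 = 0.312979
λ₂=(a−b·0.134)/D = (0.782722−6.657074·0.134)/6.558100 = -0.016670
w* = 0.312979·p + -0.016670·q:
  w_0 = 0.312979·0.7762 + -0.016670·10.9584 = 0.0603  (Intel)
  w_1 = 0.312979·1.0603 + -0.016670·15.1827 = 0.0788  (Walmart)
  w_2 = 0.312979·0.8802 + -0.016670·7.0082 = 0.1587  (Raytheon)
  w_3 = 0.312979·2.0283 + -0.016670·11.3876 = 0.4450  (Merck)
  w_4 = 0.312979·1.9120 + -0.016670·20.4602 = 0.2573  (Tesla)
Σw_i=1.0000  μᵀw=0.1340
σ²=wᵀΣw=λ₁·μ_p+λ₂ = 0.312979·0.134 + -0.016670 = 0.025269 ≈ 0.0253

0.2573


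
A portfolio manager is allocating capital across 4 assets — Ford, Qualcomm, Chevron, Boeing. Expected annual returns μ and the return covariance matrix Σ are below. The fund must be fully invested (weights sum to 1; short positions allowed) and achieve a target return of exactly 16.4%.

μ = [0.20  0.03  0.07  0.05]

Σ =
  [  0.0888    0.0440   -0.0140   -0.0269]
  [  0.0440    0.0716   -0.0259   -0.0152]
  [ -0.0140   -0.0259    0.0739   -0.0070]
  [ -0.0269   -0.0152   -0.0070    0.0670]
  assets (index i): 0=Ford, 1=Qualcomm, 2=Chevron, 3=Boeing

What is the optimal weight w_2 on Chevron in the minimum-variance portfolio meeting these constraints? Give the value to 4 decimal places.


x=Σ⁻¹μ = [3.5041  -0.7101  1.5664  2.1557]
y=Σ⁻¹𝟙 = [13.3340  21.1100  26.0890  27.7937]
a=μᵀx=0.896942  b=𝟙ᵀx=6.516017  c=𝟙ᵀy=88.326755  D=ac−b²=36.765478
λ₁=(c·0.164−b)/D = (88.326755·0.164−6.516017)/36.765478 = 0.216768
λ₂=(a−b·0.164)/D = (0.896942−6.516017·0.164)/36.765478 = -0.004670
w* = 0.216768·x + -0.004670·y:
  w_0 = 0.216768·3.5041 + -0.004670·13.3340 = 0.6973  (Ford)
  w_1 = 0.216768·-0.7101 + -0.004670·21.1100 = -0.2525  (Qualcomm)
  w_2 = 0.216768·1.5664 + -0.004670·26.0890 = 0.2177  (Chevron)
  w_3 = 0.216768·2.1557 + -0.004670·27.7937 = 0.3375  (Boeing)
Σw_i=1.0000  μᵀw=0.1640
σ²=wᵀΣw=λ₁·μ_p+λ₂ = 0.216768·0.164 + -0.004670 = 0.030880 ≈ 0.0309

0.2177


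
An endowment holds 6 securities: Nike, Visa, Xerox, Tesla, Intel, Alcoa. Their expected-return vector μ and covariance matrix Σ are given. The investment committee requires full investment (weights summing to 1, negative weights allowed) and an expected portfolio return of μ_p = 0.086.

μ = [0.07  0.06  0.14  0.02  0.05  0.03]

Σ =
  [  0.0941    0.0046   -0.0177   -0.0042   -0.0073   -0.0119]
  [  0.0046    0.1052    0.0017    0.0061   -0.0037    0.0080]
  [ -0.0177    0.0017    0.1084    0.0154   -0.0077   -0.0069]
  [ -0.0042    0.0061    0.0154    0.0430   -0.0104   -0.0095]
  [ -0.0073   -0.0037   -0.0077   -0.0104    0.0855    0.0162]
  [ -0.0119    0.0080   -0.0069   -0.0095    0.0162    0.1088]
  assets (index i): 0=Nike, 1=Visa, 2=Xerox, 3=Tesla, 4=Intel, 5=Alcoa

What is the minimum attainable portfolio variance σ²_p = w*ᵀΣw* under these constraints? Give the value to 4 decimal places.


0.0198

u=Σ⁻¹μ = [1.1230  0.4837  1.5133  0.2370  0.7984  0.3608]
v=Σ⁻¹𝟙 = [15.9018  6.8132  9.7437  26.5131  15.3522  11.0765]
a=μᵀu=0.374979  b=𝟙ᵀu=4.516206  c=𝟙ᵀv=85.400580  D=ac−b²=11.627273
λ₁=(c·0.086−b)/D = (85.400580·0.086−4.516206)/11.627273 = 0.243242
λ₂=(a−b·0.086)/D = (0.374979−4.516206·0.086)/11.627273 = -0.001154
w* = 0.243242·u + -0.001154·v:
  w_0 = 0.243242·1.1230 + -0.001154·15.9018 = 0.2548  (Nike)
  w_1 = 0.243242·0.4837 + -0.001154·6.8132 = 0.1098  (Visa)
  w_2 = 0.243242·1.5133 + -0.001154·9.7437 = 0.3569  (Xerox)
  w_3 = 0.243242·0.2370 + -0.001154·26.5131 = 0.0271  (Tesla)
  w_4 = 0.243242·0.7984 + -0.001154·15.3522 = 0.1765  (Intel)
  w_5 = 0.243242·0.3608 + -0.001154·11.0765 = 0.0750  (Alcoa)
Σw_i=1.0000  μᵀw=0.0860
σ²=wᵀΣw=λ₁·μ_p+λ₂ = 0.243242·0.086 + -0.001154 = 0.019765 ≈ 0.0198


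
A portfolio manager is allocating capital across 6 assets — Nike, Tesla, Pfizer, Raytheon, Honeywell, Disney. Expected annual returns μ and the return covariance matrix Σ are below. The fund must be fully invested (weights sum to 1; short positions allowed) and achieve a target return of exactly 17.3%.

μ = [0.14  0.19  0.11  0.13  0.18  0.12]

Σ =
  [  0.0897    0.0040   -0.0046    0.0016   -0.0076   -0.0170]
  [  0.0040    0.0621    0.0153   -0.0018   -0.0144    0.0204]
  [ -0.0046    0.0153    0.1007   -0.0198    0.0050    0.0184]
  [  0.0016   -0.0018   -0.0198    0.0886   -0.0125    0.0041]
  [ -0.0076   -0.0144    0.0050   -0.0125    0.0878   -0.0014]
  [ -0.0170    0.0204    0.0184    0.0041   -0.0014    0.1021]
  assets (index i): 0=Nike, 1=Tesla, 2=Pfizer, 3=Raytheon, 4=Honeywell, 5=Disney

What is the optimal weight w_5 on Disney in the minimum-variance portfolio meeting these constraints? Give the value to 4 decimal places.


p=Σ⁻¹μ = [1.7919  3.2939  0.8192  2.0799  3.0049  0.6256]
q=Σ⁻¹𝟙 = [13.4205  15.0258  9.1887  15.4507  16.8033  6.9807]
a=μᵀp=1.853160  b=𝟙ᵀp=11.615402  c=𝟙ᵀq=76.869711  D=ac−b²=7.534275
λ₁=(c·0.173−b)/D = (76.869711·0.173−11.615402)/7.534275 = 0.223387
λ₂=(a−b·0.173)/D = (1.853160−11.615402·0.173)/7.534275 = -0.020746
w* = 0.223387·p + -0.020746·q:
  w_0 = 0.223387·1.7919 + -0.020746·13.4205 = 0.1219  (Nike)
  w_1 = 0.223387·3.2939 + -0.020746·15.0258 = 0.4241  (Tesla)
  w_2 = 0.223387·0.8192 + -0.020746·9.1887 = -0.0076  (Pfizer)
  w_3 = 0.223387·2.0799 + -0.020746·15.4507 = 0.1441  (Raytheon)
  w_4 = 0.223387·3.0049 + -0.020746·16.8033 = 0.3227  (Honeywell)
  w_5 = 0.223387·0.6256 + -0.020746·6.9807 = -0.0051  (Disney)
Σw_i=1.0000  μᵀw=0.1730
σ²=wᵀΣw=λ₁·μ_p+λ₂ = 0.223387·0.173 + -0.020746 = 0.017900 ≈ 0.0179

-0.0051


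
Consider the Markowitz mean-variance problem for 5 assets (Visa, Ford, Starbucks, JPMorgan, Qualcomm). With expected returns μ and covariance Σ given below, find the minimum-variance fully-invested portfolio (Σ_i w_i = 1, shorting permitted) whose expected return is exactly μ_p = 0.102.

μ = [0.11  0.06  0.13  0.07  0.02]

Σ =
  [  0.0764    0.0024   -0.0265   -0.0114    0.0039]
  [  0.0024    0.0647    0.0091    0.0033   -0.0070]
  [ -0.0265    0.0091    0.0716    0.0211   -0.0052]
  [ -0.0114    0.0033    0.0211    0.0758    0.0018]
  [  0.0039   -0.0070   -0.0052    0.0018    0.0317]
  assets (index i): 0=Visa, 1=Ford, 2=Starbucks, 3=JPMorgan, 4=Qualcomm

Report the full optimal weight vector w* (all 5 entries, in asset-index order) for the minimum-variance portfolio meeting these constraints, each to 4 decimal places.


0.3598  0.0735  0.3896  0.0765  0.1006

p=Σ⁻¹μ = [2.3300  0.5522  2.5132  0.5301  0.8484]
q=Σ⁻¹𝟙 = [18.6912  15.4626  18.7422  9.2773  35.2083]
a=μᵀp=0.670220  b=𝟙ᵀp=6.773842  c=𝟙ᵀq=97.381517  D=ac−b²=19.382051
λ₁=(c·0.102−b)/D = (97.381517·0.102−6.773842)/19.382051 = 0.162990
λ₂=(a−b·0.102)/D = (0.670220−6.773842·0.102)/19.382051 = -0.001069
w* = 0.162990·p + -0.001069·q:
  w_0 = 0.162990·2.3300 + -0.001069·18.6912 = 0.3598  (Visa)
  w_1 = 0.162990·0.5522 + -0.001069·15.4626 = 0.0735  (Ford)
  w_2 = 0.162990·2.5132 + -0.001069·18.7422 = 0.3896  (Starbucks)
  w_3 = 0.162990·0.5301 + -0.001069·9.2773 = 0.0765  (JPMorgan)
  w_4 = 0.162990·0.8484 + -0.001069·35.2083 = 0.1006  (Qualcomm)
Σw_i=1.0000  μᵀw=0.1020
σ²=wᵀΣw=λ₁·μ_p+λ₂ = 0.162990·0.102 + -0.001069 = 0.015556 ≈ 0.0156


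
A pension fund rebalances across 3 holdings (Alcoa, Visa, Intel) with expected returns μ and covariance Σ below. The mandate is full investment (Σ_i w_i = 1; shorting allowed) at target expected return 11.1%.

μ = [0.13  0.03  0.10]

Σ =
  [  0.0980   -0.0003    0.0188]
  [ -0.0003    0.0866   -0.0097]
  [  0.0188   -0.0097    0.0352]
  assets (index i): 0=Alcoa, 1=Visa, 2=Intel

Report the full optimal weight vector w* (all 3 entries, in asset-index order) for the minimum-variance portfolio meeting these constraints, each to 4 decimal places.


p=Σ⁻¹μ = [0.8354  0.6372  2.5703]
q=Σ⁻¹𝟙 = [4.4680  14.9387  30.1394]
a=μᵀp=0.384751  b=𝟙ᵀp=4.042939  c=𝟙ᵀq=49.546107  D=ac−b²=2.717548
λ₁=(c·0.111−b)/D = (49.546107·0.111−4.042939)/2.717548 = 0.536027
λ₂=(a−b·0.111)/D = (0.384751−4.042939·0.111)/2.717548 = -0.023556
w* = 0.536027·p + -0.023556·q:
  w_0 = 0.536027·0.8354 + -0.023556·4.4680 = 0.3425  (Alcoa)
  w_1 = 0.536027·0.6372 + -0.023556·14.9387 = -0.0103  (Visa)
  w_2 = 0.536027·2.5703 + -0.023556·30.1394 = 0.6678  (Intel)
Σw_i=1.0000  μᵀw=0.1110
σ²=wᵀΣw=λ₁·μ_p+λ₂ = 0.536027·0.111 + -0.023556 = 0.035943 ≈ 0.0359

0.3425  -0.0103  0.6678


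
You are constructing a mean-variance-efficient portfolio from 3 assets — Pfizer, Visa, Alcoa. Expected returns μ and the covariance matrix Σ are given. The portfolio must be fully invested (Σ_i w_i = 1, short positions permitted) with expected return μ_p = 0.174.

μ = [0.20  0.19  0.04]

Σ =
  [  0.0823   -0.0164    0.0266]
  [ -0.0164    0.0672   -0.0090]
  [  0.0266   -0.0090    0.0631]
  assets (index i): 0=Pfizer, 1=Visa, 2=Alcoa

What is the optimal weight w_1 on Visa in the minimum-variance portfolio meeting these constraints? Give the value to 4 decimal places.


0.4915

x=Σ⁻¹μ = [3.2117  3.5832  -0.2089]
y=Σ⁻¹𝟙 = [11.6048  19.5539  13.7448]
a=μᵀx=1.314789  b=𝟙ᵀx=6.585983  c=𝟙ᵀy=44.903472  D=ac−b²=15.663431
λ₁=(c·0.174−b)/D = (44.903472·0.174−6.585983)/15.663431 = 0.078349
λ₂=(a−b·0.174)/D = (1.314789−6.585983·0.174)/15.663431 = 0.010778
w* = 0.078349·x + 0.010778·y:
  w_0 = 0.078349·3.2117 + 0.010778·11.6048 = 0.3767  (Pfizer)
  w_1 = 0.078349·3.5832 + 0.010778·19.5539 = 0.4915  (Visa)
  w_2 = 0.078349·-0.2089 + 0.010778·13.7448 = 0.1318  (Alcoa)
Σw_i=1.0000  μᵀw=0.1740
σ²=wᵀΣw=λ₁·μ_p+λ₂ = 0.078349·0.174 + 0.010778 = 0.024411 ≈ 0.0244


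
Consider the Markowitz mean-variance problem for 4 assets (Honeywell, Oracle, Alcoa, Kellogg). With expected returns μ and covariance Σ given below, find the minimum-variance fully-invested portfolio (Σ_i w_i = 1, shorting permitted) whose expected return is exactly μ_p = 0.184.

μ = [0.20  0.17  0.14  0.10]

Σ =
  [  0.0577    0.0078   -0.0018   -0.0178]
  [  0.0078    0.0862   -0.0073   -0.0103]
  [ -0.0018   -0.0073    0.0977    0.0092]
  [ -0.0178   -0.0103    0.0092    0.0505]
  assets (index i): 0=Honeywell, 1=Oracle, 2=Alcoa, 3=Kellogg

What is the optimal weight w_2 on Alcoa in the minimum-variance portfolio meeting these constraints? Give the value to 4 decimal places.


p=Σ⁻¹μ = [4.3644  2.1329  1.3231  3.7125]
q=Σ⁻¹𝟙 = [24.9424  13.6542  8.9133  29.7546]
a=μᵀp=1.791973  b=𝟙ᵀp=11.533007  c=𝟙ᵀq=77.264471  D=ac−b²=5.445585
λ₁=(c·0.184−b)/D = (77.264471·0.184−11.533007)/5.445585 = 0.492813
λ₂=(a−b·0.184)/D = (1.791973−11.533007·0.184)/5.445585 = -0.060618
w* = 0.492813·p + -0.060618·q:
  w_0 = 0.492813·4.3644 + -0.060618·24.9424 = 0.6389  (Honeywell)
  w_1 = 0.492813·2.1329 + -0.060618·13.6542 = 0.2234  (Oracle)
  w_2 = 0.492813·1.3231 + -0.060618·8.9133 = 0.1118  (Alcoa)
  w_3 = 0.492813·3.7125 + -0.060618·29.7546 = 0.0259  (Kellogg)
Σw_i=1.0000  μᵀw=0.1840
σ²=wᵀΣw=λ₁·μ_p+λ₂ = 0.492813·0.184 + -0.060618 = 0.030060 ≈ 0.0301

0.1118


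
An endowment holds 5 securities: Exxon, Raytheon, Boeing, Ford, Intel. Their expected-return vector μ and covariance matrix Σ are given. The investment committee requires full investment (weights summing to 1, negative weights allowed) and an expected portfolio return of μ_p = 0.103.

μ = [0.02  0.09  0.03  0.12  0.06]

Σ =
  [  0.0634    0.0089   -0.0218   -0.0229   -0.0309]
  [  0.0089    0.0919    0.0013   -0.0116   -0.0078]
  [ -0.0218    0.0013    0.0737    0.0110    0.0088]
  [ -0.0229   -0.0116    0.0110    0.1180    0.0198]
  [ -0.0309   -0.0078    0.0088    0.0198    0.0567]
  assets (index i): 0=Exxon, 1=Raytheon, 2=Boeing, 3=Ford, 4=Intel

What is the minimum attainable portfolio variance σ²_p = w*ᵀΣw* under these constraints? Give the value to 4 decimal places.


0.0408

u=Σ⁻¹μ = [1.4834  1.1009  0.4752  1.1074  1.5576]
v=Σ⁻¹𝟙 = [42.0120  10.7826  20.0998  9.8655  35.4508]
a=μᵀu=0.369354  b=𝟙ᵀu=5.724574  c=𝟙ᵀv=118.210675  D=ac−b²=10.890803
λ₁=(c·0.103−b)/D = (118.210675·0.103−5.724574)/10.890803 = 0.592346
λ₂=(a−b·0.103)/D = (0.369354−5.724574·0.103)/10.890803 = -0.020226
w* = 0.592346·u + -0.020226·v:
  w_0 = 0.592346·1.4834 + -0.020226·42.0120 = 0.0290  (Exxon)
  w_1 = 0.592346·1.1009 + -0.020226·10.7826 = 0.4340  (Raytheon)
  w_2 = 0.592346·0.4752 + -0.020226·20.0998 = -0.1251  (Boeing)
  w_3 = 0.592346·1.1074 + -0.020226·9.8655 = 0.4564  (Ford)
  w_4 = 0.592346·1.5576 + -0.020226·35.4508 = 0.2056  (Intel)
Σw_i=1.0000  μᵀw=0.1030
σ²=wᵀΣw=λ₁·μ_p+λ₂ = 0.592346·0.103 + -0.020226 = 0.040786 ≈ 0.0408
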